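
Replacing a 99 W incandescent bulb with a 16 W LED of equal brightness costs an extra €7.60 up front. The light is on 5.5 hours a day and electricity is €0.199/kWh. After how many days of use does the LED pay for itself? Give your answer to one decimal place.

Power saved = 99 − 16 = 83 W
Daily energy saved = 83 W × 5.5 h = 456.5 Wh = 0.4565 kWh
Daily savings = 0.4565 × €0.199 = €0.0908
Payback = €7.60 / €0.0908 per day = 83.66 days

83.7 days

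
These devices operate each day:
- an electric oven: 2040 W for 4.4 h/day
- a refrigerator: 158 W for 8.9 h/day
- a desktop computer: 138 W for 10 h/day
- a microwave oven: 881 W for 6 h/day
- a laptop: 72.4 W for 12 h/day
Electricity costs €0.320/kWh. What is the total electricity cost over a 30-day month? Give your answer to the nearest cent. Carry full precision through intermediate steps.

electric oven: 2040 W × 4.4 h × 30 d = 269,280 Wh = 269.3 kWh
refrigerator: 158 W × 8.9 h × 30 d = 42,186 Wh = 42.19 kWh
desktop computer: 138 W × 10 h × 30 d = 41,400 Wh = 41.4 kWh
microwave oven: 881 W × 6 h × 30 d = 158,580 Wh = 158.6 kWh
laptop: 72.4 W × 12 h × 30 d = 26,064 Wh = 26.06 kWh
Total energy = 269.3 + 42.19 + 41.4 + 158.6 + 26.06 = 537.5 kWh
Cost = 537.5 kWh × €0.320 = €172.00

€172.00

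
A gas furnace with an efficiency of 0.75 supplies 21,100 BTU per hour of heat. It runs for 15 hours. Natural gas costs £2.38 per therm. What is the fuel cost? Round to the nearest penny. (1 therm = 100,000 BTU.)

Heat delivered = 21,100 BTU/h × 15 h = 316,500 BTU
Gas input = 316,500 / 0.75 = 422,000 BTU
= 422,000 / 100,000 = 4.22 therm
Cost = 4.22 × £2.38/therm = £10.04

£10.04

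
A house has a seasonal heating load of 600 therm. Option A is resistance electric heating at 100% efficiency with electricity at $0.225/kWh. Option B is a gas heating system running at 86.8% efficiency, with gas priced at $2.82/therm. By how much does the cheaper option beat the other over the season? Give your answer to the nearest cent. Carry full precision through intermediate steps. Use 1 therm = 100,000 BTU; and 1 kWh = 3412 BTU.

$2007.31

Heat load = 600 therm × 100,000 = 60,000,000 BTU
Gas: input = 60,000,000 / 0.868 = 69,124,424 BTU = 691.2 therm → 691.2 × $2.82 = $1,949.31
Electric: 60,000,000 BTU / 3412 = 17,580 kWh → × $0.225 = $3,956.62
Difference = |$1,949.31 − $3,956.62| = $2,007.31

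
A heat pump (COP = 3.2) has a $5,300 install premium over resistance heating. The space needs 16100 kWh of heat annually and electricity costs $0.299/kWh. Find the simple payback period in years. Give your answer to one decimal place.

1.6 years

Resistance: 16100 kWh × $0.299 = $4,813.90/yr
Heat pump: 16100 / 3.2 = 5031 kWh in → × $0.299 = $1,504.34/yr
Annual savings = $3,309.56
Payback = $5,300 / $3,309.56 = 1.6 years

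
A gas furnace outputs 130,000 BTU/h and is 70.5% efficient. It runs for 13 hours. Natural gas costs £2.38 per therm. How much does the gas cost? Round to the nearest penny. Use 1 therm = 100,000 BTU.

Heat delivered = 130,000 BTU/h × 13 h = 1,690,000 BTU
Gas input = 1,690,000 / 0.705 = 2,397,163 BTU
= 2,397,163 / 100,000 = 23.97 therm
Cost = 23.97 × £2.38/therm = £57.05

£57.05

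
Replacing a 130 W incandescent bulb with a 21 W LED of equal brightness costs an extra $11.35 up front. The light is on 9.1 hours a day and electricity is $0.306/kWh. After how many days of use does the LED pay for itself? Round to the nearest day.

Power saved = 130 − 21 = 109 W
Daily energy saved = 109 W × 9.1 h = 991.9 Wh = 0.9919 kWh
Daily savings = 0.9919 × $0.306 = $0.3035
Payback = $11.35 / $0.3035 per day = 37.39 days

37 days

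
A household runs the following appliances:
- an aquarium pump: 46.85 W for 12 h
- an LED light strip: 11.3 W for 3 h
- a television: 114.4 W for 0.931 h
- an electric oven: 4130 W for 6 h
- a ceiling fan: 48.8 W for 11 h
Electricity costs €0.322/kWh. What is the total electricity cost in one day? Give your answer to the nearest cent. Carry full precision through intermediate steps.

aquarium pump: 46.85 W × 12 h = 562 Wh = 0.5622 kWh
LED light strip: 11.3 W × 3 h = 34 Wh = 0.0339 kWh
television: 114.4 W × 0.931 h = 107 Wh = 0.1065 kWh
electric oven: 4130 W × 6 h = 24,780 Wh = 24.78 kWh
ceiling fan: 48.8 W × 11 h = 537 Wh = 0.5368 kWh
Total energy = 0.5622 + 0.0339 + 0.1065 + 24.78 + 0.5368 = 26.02 kWh
Cost = 26.02 kWh × €0.322 = €8.38

€8.38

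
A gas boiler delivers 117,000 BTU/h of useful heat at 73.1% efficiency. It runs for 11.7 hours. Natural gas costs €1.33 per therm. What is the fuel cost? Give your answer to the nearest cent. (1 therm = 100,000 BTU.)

€24.91

Heat delivered = 117,000 BTU/h × 11.7 h = 1,368,900 BTU
Gas input = 1,368,900 / 0.731 = 1,872,640 BTU
= 1,872,640 / 100,000 = 18.73 therm
Cost = 18.73 × €1.33/therm = €24.91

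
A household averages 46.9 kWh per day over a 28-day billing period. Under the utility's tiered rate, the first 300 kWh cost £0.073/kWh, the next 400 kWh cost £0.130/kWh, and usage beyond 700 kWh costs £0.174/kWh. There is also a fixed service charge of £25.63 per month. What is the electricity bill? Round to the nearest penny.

£206.23

Usage = 46.9 kWh/day × 28 days = 1313.2 kWh
First 300 kWh × £0.073 = £21.90
Next 400 kWh × £0.130 = £52.00
Remaining 613.2 kWh × £0.174 = £106.70
Energy charge = £180.60; + service £25.63 = £206.23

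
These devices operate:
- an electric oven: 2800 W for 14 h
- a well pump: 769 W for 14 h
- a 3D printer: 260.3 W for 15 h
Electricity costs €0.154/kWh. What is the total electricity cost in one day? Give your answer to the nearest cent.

electric oven: 2800 W × 14 h = 39,200 Wh = 39.2 kWh
well pump: 769 W × 14 h = 10,766 Wh = 10.77 kWh
3D printer: 260.3 W × 15 h = 3,904 Wh = 3.905 kWh
Total energy = 39.2 + 10.77 + 3.905 = 53.87 kWh
Cost = 53.87 kWh × €0.154 = €8.30

€8.30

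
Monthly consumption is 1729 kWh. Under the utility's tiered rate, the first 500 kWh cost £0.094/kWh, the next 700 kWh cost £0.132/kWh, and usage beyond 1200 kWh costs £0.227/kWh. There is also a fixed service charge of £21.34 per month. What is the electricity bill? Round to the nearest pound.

£281

First 500 kWh × £0.094 = £47.00
Next 700 kWh × £0.132 = £92.40
Remaining 529 kWh × £0.227 = £120.08
Energy charge = £259.48; + service £21.34 = £280.82 ≈ £281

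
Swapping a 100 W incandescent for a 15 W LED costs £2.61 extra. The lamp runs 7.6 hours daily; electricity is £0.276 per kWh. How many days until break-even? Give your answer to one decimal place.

14.6 days

Power saved = 100 − 15 = 85 W
Daily energy saved = 85 W × 7.6 h = 646 Wh = 0.646 kWh
Daily savings = 0.646 × £0.276 = £0.1783
Payback = £2.61 / £0.1783 per day = 14.64 days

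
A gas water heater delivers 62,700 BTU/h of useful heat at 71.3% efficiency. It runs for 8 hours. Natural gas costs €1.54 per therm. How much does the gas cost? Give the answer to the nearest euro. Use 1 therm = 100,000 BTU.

€11

Heat delivered = 62,700 BTU/h × 8 h = 501,600 BTU
Gas input = 501,600 / 0.713 = 703,506 BTU
= 703,506 / 100,000 = 7.035 therm
Cost = 7.035 × €1.54/therm = €10.83 ≈ €11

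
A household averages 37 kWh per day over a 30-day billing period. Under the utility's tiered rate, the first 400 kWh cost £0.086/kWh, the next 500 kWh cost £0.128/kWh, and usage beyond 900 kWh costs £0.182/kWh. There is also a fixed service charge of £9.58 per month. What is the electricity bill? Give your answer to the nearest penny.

£146.20

Usage = 37 kWh/day × 30 days = 1110 kWh
First 400 kWh × £0.086 = £34.40
Next 500 kWh × £0.128 = £64.00
Remaining 210 kWh × £0.182 = £38.22
Energy charge = £136.62; + service £9.58 = £146.20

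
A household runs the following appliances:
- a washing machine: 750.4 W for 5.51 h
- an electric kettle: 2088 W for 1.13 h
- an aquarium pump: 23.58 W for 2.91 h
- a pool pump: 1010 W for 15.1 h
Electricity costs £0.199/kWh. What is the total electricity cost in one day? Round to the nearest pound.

£4

washing machine: 750.4 W × 5.51 h = 4,135 Wh = 4.135 kWh
electric kettle: 2088 W × 1.13 h = 2,359 Wh = 2.359 kWh
aquarium pump: 23.58 W × 2.91 h = 69 Wh = 0.06862 kWh
pool pump: 1010 W × 15.1 h = 15,251 Wh = 15.25 kWh
Total energy = 4.135 + 2.359 + 0.06862 + 15.25 = 21.81 kWh
Cost = 21.81 kWh × £0.199 = £4.34 ≈ £4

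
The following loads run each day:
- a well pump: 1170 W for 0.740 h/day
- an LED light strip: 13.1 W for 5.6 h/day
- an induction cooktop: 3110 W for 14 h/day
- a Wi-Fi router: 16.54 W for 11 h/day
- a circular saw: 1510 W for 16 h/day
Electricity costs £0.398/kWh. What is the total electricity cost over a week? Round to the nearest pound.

well pump: 1170 W × 0.740 h × 7 d = 6,061 Wh = 6.061 kWh
LED light strip: 13.1 W × 5.6 h × 7 d = 514 Wh = 0.5135 kWh
induction cooktop: 3110 W × 14 h × 7 d = 304,780 Wh = 304.8 kWh
Wi-Fi router: 16.54 W × 11 h × 7 d = 1,274 Wh = 1.274 kWh
circular saw: 1510 W × 16 h × 7 d = 169,120 Wh = 169.1 kWh
Total energy = 6.061 + 0.5135 + 304.8 + 1.274 + 169.1 = 481.7 kWh
Cost = 481.7 kWh × £0.398 = £191.74 ≈ £192

£192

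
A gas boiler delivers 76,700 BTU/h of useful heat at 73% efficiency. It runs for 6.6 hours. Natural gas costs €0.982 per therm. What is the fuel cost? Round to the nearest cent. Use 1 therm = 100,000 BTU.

Heat delivered = 76,700 BTU/h × 6.6 h = 506,220 BTU
Gas input = 506,220 / 0.73 = 693,452 BTU
= 693,452 / 100,000 = 6.935 therm
Cost = 6.935 × €0.982/therm = €6.81

€6.81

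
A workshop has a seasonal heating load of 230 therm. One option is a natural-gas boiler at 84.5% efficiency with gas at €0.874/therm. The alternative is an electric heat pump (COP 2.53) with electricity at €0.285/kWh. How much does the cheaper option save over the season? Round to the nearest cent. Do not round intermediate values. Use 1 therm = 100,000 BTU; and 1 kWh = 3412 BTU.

Heat load = 230 therm × 100,000 = 23,000,000 BTU
Gas: input = 23,000,000 / 0.845 = 27,218,935 BTU = 272.2 therm → 272.2 × €0.874 = €237.89
Heat pump: 23,000,000 BTU / 3412 = 6,741 kWh heat; / 2.53 = 2,664 kWh in → × €0.285 = €759.35
Difference = |€237.89 − €759.35| = €521.46

€521.46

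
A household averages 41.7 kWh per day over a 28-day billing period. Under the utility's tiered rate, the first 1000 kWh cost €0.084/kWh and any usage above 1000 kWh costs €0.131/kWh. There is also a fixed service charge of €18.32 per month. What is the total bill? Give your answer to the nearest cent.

€124.28

Usage = 41.7 kWh/day × 28 days = 1167.6 kWh
First 1000 kWh × €0.084 = €84.00
Remaining 167.6 kWh × €0.131 = €21.96
Energy charge = €105.96; + service €18.32 = €124.28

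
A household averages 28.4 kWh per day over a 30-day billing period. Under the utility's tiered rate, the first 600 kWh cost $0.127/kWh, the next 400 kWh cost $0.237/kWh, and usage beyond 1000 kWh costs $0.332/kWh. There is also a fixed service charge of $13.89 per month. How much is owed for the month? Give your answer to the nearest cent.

$149.81

Usage = 28.4 kWh/day × 30 days = 852 kWh
First 600 kWh × $0.127 = $76.20
Next 252 kWh × $0.237 = $59.72
Remaining tier: 0 kWh (not reached)
Energy charge = $135.92; + service $13.89 = $149.81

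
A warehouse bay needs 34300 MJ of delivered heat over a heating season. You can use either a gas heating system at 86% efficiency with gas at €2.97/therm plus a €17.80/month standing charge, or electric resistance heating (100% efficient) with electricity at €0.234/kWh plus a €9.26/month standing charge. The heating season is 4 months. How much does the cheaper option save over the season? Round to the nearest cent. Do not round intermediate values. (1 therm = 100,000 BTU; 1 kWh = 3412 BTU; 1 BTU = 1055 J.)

Heat load = 34300 MJ = 34,300,000,000 J / 1055 = 32,511,848 BTU
Gas: input = 32,511,848 / 0.86 = 37,804,475 BTU = 378 therm → 378 × €2.97 = €1,122.79; + 4 × €17.80 standing = €1,193.99
Electric: 32,511,848 BTU / 3412 = 9,529 kWh → × €0.234 = €2,229.71; + 4 × €9.26 standing = €2,266.75
Difference = |€1,193.99 − €2,266.75| = €1,072.76

€1072.76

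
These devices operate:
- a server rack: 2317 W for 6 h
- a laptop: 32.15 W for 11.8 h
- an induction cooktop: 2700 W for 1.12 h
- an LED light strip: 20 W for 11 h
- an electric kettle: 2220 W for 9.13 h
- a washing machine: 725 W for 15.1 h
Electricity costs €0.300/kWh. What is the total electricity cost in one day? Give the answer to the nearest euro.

server rack: 2317 W × 6 h = 13,902 Wh = 13.9 kWh
laptop: 32.15 W × 11.8 h = 379 Wh = 0.3794 kWh
induction cooktop: 2700 W × 1.12 h = 3,024 Wh = 3.024 kWh
LED light strip: 20 W × 11 h = 220 Wh = 0.22 kWh
electric kettle: 2220 W × 9.13 h = 20,269 Wh = 20.27 kWh
washing machine: 725 W × 15.1 h = 10,948 Wh = 10.95 kWh
Total energy = 13.9 + 0.3794 + 3.024 + 0.22 + 20.27 + 10.95 = 48.74 kWh
Cost = 48.74 kWh × €0.300 = €14.62 ≈ €15

€15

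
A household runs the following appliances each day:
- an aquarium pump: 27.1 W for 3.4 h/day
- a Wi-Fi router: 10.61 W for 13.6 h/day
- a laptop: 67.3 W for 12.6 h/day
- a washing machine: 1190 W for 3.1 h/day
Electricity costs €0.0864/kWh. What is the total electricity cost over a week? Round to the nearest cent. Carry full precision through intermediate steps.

€2.89

aquarium pump: 27.1 W × 3.4 h × 7 d = 645 Wh = 0.645 kWh
Wi-Fi router: 10.61 W × 13.6 h × 7 d = 1,010 Wh = 1.01 kWh
laptop: 67.3 W × 12.6 h × 7 d = 5,936 Wh = 5.936 kWh
washing machine: 1190 W × 3.1 h × 7 d = 25,823 Wh = 25.82 kWh
Total energy = 0.645 + 1.01 + 5.936 + 25.82 = 33.41 kWh
Cost = 33.41 kWh × €0.0864 = €2.89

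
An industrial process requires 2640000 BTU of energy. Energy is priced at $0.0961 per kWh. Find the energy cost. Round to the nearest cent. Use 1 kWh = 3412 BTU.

2640000 BTU × (0.00029308 kWh/BTU) = 773.7 kWh
Cost = 773.7 kWh × $0.0961/kWh = $74.36

$74.36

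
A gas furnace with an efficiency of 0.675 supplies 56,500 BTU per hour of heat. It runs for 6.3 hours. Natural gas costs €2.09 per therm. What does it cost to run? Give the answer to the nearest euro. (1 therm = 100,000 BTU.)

€11

Heat delivered = 56,500 BTU/h × 6.3 h = 355,950 BTU
Gas input = 355,950 / 0.675 = 527,333 BTU
= 527,333 / 100,000 = 5.273 therm
Cost = 5.273 × €2.09/therm = €11.02 ≈ €11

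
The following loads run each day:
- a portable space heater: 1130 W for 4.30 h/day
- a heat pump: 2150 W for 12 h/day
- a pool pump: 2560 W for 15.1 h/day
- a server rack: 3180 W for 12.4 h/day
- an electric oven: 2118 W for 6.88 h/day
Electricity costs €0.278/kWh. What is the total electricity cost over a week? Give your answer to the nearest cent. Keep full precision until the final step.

€239.98

portable space heater: 1130 W × 4.30 h × 7 d = 34,013 Wh = 34.01 kWh
heat pump: 2150 W × 12 h × 7 d = 180,600 Wh = 180.6 kWh
pool pump: 2560 W × 15.1 h × 7 d = 270,592 Wh = 270.6 kWh
server rack: 3180 W × 12.4 h × 7 d = 276,024 Wh = 276 kWh
electric oven: 2118 W × 6.88 h × 7 d = 102,003 Wh = 102 kWh
Total energy = 34.01 + 180.6 + 270.6 + 276 + 102 = 863.2 kWh
Cost = 863.2 kWh × €0.278 = €239.98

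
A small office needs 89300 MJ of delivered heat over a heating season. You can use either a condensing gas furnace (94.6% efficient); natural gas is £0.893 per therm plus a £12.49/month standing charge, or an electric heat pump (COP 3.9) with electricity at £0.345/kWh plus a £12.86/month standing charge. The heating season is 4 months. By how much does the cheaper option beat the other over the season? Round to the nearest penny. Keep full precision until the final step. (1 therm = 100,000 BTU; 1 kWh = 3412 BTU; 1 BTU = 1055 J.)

£1397.00

Heat load = 89300 MJ = 89,300,000,000 J / 1055 = 84,644,550 BTU
Gas: input = 84,644,550 / 0.946 = 89,476,268 BTU = 894.8 therm → 894.8 × £0.893 = £799.02; + 4 × £12.49 standing = £848.98
Heat pump: 84,644,550 BTU / 3412 = 24,810 kWh heat; / 3.9 = 6,361 kWh in → × £0.345 = £2,194.54; + 4 × £12.86 standing = £2,245.98
Difference = |£848.98 − £2,245.98| = £1,397.00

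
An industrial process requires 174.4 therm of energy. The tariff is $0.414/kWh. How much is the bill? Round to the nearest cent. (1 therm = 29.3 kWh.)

174.4 therm × (29.3 kWh/therm) = 5,110 kWh
Cost = 5,110 kWh × $0.414/kWh = $2,115.51

$2115.51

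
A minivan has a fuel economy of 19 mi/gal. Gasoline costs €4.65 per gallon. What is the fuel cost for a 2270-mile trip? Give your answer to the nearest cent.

€555.55

Fuel = 2270 mi / 19 mpg = 119.5 gal
Cost = 119.5 gal × €4.65/gal = €555.55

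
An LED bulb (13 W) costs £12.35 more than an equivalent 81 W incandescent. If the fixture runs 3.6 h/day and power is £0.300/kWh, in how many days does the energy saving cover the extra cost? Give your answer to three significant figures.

168 days

Power saved = 81 − 13 = 68 W
Daily energy saved = 68 W × 3.6 h = 244.8 Wh = 0.2448 kWh
Daily savings = 0.2448 × £0.300 = £0.0734
Payback = £12.35 / £0.0734 per day = 168.2 days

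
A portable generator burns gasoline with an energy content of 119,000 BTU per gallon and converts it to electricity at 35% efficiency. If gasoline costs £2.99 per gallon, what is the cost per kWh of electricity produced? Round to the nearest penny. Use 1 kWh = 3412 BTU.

Electrical output per gallon = 119,000 BTU × 0.35 / 3412 BTU/kWh = 12.21 kWh
Cost per kWh = £2.99 / 12.21 kWh = £0.245

£0.24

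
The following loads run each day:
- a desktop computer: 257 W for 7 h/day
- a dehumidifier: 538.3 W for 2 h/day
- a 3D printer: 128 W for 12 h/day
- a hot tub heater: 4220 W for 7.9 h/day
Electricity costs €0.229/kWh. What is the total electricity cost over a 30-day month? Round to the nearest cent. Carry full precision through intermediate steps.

desktop computer: 257 W × 7 h × 30 d = 53,970 Wh = 53.97 kWh
dehumidifier: 538.3 W × 2 h × 30 d = 32,298 Wh = 32.3 kWh
3D printer: 128 W × 12 h × 30 d = 46,080 Wh = 46.08 kWh
hot tub heater: 4220 W × 7.9 h × 30 d = 1,000,140 Wh = 1,000 kWh
Total energy = 53.97 + 32.3 + 46.08 + 1,000 = 1,132 kWh
Cost = 1,132 kWh × €0.229 = €259.34

€259.34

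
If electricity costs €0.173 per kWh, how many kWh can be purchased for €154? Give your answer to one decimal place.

890.2 kWh

€154 / €0.173 per kWh = 890.2 kWh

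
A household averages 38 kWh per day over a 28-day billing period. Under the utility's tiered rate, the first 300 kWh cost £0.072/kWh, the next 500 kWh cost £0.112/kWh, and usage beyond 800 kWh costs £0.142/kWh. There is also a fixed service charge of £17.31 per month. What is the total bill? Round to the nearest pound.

Usage = 38 kWh/day × 28 days = 1064 kWh
First 300 kWh × £0.072 = £21.60
Next 500 kWh × £0.112 = £56.00
Remaining 264 kWh × £0.142 = £37.49
Energy charge = £115.09; + service £17.31 = £132.40 ≈ £132

£132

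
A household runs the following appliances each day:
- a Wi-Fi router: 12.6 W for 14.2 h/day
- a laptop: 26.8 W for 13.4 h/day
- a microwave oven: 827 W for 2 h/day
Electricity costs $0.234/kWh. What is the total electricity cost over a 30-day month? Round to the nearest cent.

Wi-Fi router: 12.6 W × 14.2 h × 30 d = 5,368 Wh = 5.368 kWh
laptop: 26.8 W × 13.4 h × 30 d = 10,774 Wh = 10.77 kWh
microwave oven: 827 W × 2 h × 30 d = 49,620 Wh = 49.62 kWh
Total energy = 5.368 + 10.77 + 49.62 = 65.76 kWh
Cost = 65.76 kWh × $0.234 = $15.39

$15.39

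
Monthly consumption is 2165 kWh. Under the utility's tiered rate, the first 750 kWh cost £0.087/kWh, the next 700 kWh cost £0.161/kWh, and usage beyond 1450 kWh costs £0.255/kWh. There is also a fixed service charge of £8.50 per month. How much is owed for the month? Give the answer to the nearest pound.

£369

First 750 kWh × £0.087 = £65.25
Next 700 kWh × £0.161 = £112.70
Remaining 715 kWh × £0.255 = £182.33
Energy charge = £360.28; + service £8.50 = £368.78 ≈ £369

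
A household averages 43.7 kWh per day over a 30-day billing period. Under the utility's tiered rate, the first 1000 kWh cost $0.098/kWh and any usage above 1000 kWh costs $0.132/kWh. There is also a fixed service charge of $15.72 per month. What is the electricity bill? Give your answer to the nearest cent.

$154.77

Usage = 43.7 kWh/day × 30 days = 1311 kWh
First 1000 kWh × $0.098 = $98.00
Remaining 311 kWh × $0.132 = $41.05
Energy charge = $139.05; + service $15.72 = $154.77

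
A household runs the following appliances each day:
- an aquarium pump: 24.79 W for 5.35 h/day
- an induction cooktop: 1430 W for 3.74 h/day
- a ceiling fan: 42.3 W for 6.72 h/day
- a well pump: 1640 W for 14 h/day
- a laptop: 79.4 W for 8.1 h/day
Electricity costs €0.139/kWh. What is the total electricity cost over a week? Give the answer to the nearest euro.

€29

aquarium pump: 24.79 W × 5.35 h × 7 d = 928 Wh = 0.9284 kWh
induction cooktop: 1430 W × 3.74 h × 7 d = 37,437 Wh = 37.44 kWh
ceiling fan: 42.3 W × 6.72 h × 7 d = 1,990 Wh = 1.99 kWh
well pump: 1640 W × 14 h × 7 d = 160,720 Wh = 160.7 kWh
laptop: 79.4 W × 8.1 h × 7 d = 4,502 Wh = 4.502 kWh
Total energy = 0.9284 + 37.44 + 1.99 + 160.7 + 4.502 = 205.6 kWh
Cost = 205.6 kWh × €0.139 = €28.58 ≈ €29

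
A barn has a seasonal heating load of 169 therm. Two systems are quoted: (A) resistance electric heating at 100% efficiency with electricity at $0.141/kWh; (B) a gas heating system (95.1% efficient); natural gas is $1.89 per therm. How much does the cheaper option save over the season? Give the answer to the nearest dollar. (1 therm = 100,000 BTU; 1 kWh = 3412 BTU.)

$363

Heat load = 169 therm × 100,000 = 16,900,000 BTU
Gas: input = 16,900,000 / 0.951 = 17,770,768 BTU = 177.7 therm → 177.7 × $1.89 = $335.87
Electric: 16,900,000 BTU / 3412 = 4,953 kWh → × $0.141 = $698.39
Difference = |$335.87 − $698.39| = $362.52 ≈ $363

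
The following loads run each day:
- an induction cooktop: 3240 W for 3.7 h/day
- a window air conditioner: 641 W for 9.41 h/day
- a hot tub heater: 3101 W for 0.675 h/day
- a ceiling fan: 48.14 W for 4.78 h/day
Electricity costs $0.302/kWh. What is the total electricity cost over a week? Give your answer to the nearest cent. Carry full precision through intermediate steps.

induction cooktop: 3240 W × 3.7 h × 7 d = 83,916 Wh = 83.92 kWh
window air conditioner: 641 W × 9.41 h × 7 d = 42,223 Wh = 42.22 kWh
hot tub heater: 3101 W × 0.675 h × 7 d = 14,652 Wh = 14.65 kWh
ceiling fan: 48.14 W × 4.78 h × 7 d = 1,611 Wh = 1.611 kWh
Total energy = 83.92 + 42.22 + 14.65 + 1.611 = 142.4 kWh
Cost = 142.4 kWh × $0.302 = $43.01

$43.01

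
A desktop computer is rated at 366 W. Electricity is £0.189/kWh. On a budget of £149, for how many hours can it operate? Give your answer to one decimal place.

2154.0 h

Energy budget = £149 / £0.189 per kWh = 788.4 kWh = 788,360 Wh
Runtime = 788,360 Wh / 366 W = 2,154 h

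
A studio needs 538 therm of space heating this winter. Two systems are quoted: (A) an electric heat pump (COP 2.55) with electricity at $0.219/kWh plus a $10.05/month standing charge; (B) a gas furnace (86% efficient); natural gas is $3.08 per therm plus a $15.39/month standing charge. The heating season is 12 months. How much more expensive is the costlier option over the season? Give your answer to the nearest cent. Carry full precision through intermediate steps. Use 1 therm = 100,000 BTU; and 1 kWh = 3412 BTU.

Heat load = 538 therm × 100,000 = 53,800,000 BTU
Gas: input = 53,800,000 / 0.86 = 62,558,140 BTU = 625.6 therm → 625.6 × $3.08 = $1,926.79; + 12 × $15.39 standing = $2,111.47
Heat pump: 53,800,000 BTU / 3412 = 15,770 kWh heat; / 2.55 = 6,183 kWh in → × $0.219 = $1,354.18; + 12 × $10.05 standing = $1,474.78
Difference = |$2,111.47 − $1,474.78| = $636.69

$636.69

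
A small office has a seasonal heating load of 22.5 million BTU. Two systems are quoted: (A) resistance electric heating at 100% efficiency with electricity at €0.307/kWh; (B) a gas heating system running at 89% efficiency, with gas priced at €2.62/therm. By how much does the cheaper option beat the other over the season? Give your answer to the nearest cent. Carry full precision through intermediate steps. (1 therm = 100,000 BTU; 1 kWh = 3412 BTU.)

€1362.11

Heat load = 22.5 × 10⁶ BTU = 22,500,000 BTU
Gas: input = 22,500,000 / 0.89 = 25,280,899 BTU = 252.8 therm → 252.8 × €2.62 = €662.36
Electric: 22,500,000 BTU / 3412 = 6,594 kWh → × €0.307 = €2,024.47
Difference = |€662.36 − €2,024.47| = €1,362.11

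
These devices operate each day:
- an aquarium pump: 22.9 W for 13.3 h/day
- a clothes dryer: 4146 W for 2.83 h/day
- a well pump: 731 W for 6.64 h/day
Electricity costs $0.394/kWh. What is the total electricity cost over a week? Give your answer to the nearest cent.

$46.59

aquarium pump: 22.9 W × 13.3 h × 7 d = 2,132 Wh = 2.132 kWh
clothes dryer: 4146 W × 2.83 h × 7 d = 82,132 Wh = 82.13 kWh
well pump: 731 W × 6.64 h × 7 d = 33,977 Wh = 33.98 kWh
Total energy = 2.132 + 82.13 + 33.98 = 118.2 kWh
Cost = 118.2 kWh × $0.394 = $46.59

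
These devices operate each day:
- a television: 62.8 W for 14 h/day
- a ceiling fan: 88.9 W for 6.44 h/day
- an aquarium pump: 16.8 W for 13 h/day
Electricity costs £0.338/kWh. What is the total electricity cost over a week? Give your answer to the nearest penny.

£3.95

television: 62.8 W × 14 h × 7 d = 6,154 Wh = 6.154 kWh
ceiling fan: 88.9 W × 6.44 h × 7 d = 4,008 Wh = 4.008 kWh
aquarium pump: 16.8 W × 13 h × 7 d = 1,529 Wh = 1.529 kWh
Total energy = 6.154 + 4.008 + 1.529 = 11.69 kWh
Cost = 11.69 kWh × £0.338 = £3.95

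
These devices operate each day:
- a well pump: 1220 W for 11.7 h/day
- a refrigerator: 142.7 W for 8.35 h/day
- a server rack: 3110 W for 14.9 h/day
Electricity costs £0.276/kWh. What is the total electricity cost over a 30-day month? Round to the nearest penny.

£511.74

well pump: 1220 W × 11.7 h × 30 d = 428,220 Wh = 428.2 kWh
refrigerator: 142.7 W × 8.35 h × 30 d = 35,746 Wh = 35.75 kWh
server rack: 3110 W × 14.9 h × 30 d = 1,390,170 Wh = 1,390 kWh
Total energy = 428.2 + 35.75 + 1,390 = 1,854 kWh
Cost = 1,854 kWh × £0.276 = £511.74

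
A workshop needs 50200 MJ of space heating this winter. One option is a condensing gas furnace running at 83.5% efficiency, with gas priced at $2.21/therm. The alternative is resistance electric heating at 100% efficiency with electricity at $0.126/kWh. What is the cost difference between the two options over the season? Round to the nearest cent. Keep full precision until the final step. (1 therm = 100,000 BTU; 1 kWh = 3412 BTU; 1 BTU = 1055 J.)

Heat load = 50200 MJ = 50,200,000,000 J / 1055 = 47,582,938 BTU
Gas: input = 47,582,938 / 0.835 = 56,985,555 BTU = 569.9 therm → 569.9 × $2.21 = $1,259.38
Electric: 47,582,938 BTU / 3412 = 13,950 kWh → × $0.126 = $1,757.17
Difference = |$1,259.38 − $1,757.17| = $497.79

$497.79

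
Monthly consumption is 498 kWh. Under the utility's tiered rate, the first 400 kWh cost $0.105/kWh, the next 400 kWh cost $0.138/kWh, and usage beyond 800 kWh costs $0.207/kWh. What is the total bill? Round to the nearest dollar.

First 400 kWh × $0.105 = $42.00
Next 98 kWh × $0.138 = $13.52
Remaining tier: 0 kWh (not reached)
Total = $55.52 ≈ $56

$56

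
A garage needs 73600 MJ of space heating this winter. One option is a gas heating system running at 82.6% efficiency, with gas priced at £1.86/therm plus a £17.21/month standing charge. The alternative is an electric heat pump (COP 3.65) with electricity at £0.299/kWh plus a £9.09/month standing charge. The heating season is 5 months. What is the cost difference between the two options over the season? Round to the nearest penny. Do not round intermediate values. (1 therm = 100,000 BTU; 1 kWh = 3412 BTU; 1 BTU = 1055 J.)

Heat load = 73600 MJ = 73,600,000,000 J / 1055 = 69,763,033 BTU
Gas: input = 69,763,033 / 0.826 = 84,458,878 BTU = 844.6 therm → 844.6 × £1.86 = £1,570.94; + 5 × £17.21 standing = £1,656.99
Heat pump: 69,763,033 BTU / 3412 = 20,450 kWh heat; / 3.65 = 5,602 kWh in → × £0.299 = £1,674.92; + 5 × £9.09 standing = £1,720.37
Difference = |£1,656.99 − £1,720.37| = £63.39

£63.39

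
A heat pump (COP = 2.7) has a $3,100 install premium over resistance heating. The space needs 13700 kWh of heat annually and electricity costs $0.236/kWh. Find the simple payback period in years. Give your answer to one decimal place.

Resistance: 13700 kWh × $0.236 = $3,233.20/yr
Heat pump: 13700 / 2.7 = 5074 kWh in → × $0.236 = $1,197.48/yr
Annual savings = $2,035.72
Payback = $3,100 / $2,035.72 = 1.52 years

1.5 years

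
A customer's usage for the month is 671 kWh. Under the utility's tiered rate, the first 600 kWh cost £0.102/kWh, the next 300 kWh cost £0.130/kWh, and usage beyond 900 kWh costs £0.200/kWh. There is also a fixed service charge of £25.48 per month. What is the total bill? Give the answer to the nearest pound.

£96

First 600 kWh × £0.102 = £61.20
Next 71 kWh × £0.130 = £9.23
Remaining tier: 0 kWh (not reached)
Energy charge = £70.43; + service £25.48 = £95.91 ≈ £96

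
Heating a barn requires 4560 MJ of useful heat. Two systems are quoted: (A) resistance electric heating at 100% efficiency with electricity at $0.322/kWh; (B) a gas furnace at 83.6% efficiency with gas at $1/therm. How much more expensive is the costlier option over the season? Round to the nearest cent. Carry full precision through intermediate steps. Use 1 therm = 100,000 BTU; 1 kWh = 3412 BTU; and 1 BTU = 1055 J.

Heat load = 4560 MJ = 4,560,000,000 J / 1055 = 4,322,275 BTU
Gas: input = 4,322,275 / 0.836 = 5,170,185 BTU = 51.7 therm → 51.7 × $1 = $51.70
Electric: 4,322,275 BTU / 3412 = 1,267 kWh → × $0.322 = $407.91
Difference = |$51.70 − $407.91| = $356.20

$356.20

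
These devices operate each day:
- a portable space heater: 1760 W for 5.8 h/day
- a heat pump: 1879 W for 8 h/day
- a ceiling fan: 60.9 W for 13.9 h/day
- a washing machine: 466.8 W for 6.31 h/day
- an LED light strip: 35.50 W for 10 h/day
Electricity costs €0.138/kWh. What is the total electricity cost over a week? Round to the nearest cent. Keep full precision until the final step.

portable space heater: 1760 W × 5.8 h × 7 d = 71,456 Wh = 71.46 kWh
heat pump: 1879 W × 8 h × 7 d = 105,224 Wh = 105.2 kWh
ceiling fan: 60.9 W × 13.9 h × 7 d = 5,926 Wh = 5.926 kWh
washing machine: 466.8 W × 6.31 h × 7 d = 20,619 Wh = 20.62 kWh
LED light strip: 35.50 W × 10 h × 7 d = 2,485 Wh = 2.485 kWh
Total energy = 71.46 + 105.2 + 5.926 + 20.62 + 2.485 = 205.7 kWh
Cost = 205.7 kWh × €0.138 = €28.39

€28.39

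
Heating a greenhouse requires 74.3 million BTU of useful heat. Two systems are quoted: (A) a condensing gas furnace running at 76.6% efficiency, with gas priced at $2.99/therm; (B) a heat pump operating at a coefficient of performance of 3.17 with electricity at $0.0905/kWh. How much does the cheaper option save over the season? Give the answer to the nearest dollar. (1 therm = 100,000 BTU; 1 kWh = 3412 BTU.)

Heat load = 74.3 × 10⁶ BTU = 74,300,000 BTU
Gas: input = 74,300,000 / 0.766 = 96,997,389 BTU = 970 therm → 970 × $2.99 = $2,900.22
Heat pump: 74,300,000 BTU / 3412 = 21,780 kWh heat; / 3.17 = 6,869 kWh in → × $0.0905 = $621.68
Difference = |$2,900.22 − $621.68| = $2,278.54 ≈ $2279

$2279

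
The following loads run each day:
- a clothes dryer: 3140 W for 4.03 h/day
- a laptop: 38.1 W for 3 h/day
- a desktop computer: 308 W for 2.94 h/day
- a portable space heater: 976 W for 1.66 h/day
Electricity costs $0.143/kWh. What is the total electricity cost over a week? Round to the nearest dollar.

$15

clothes dryer: 3140 W × 4.03 h × 7 d = 88,579 Wh = 88.58 kWh
laptop: 38.1 W × 3 h × 7 d = 800 Wh = 0.8001 kWh
desktop computer: 308 W × 2.94 h × 7 d = 6,339 Wh = 6.339 kWh
portable space heater: 976 W × 1.66 h × 7 d = 11,341 Wh = 11.34 kWh
Total energy = 88.58 + 0.8001 + 6.339 + 11.34 = 107.1 kWh
Cost = 107.1 kWh × $0.143 = $15.31 ≈ $15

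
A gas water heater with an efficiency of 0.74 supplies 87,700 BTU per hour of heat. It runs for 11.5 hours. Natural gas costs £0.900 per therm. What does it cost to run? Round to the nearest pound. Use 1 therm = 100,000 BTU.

£12

Heat delivered = 87,700 BTU/h × 11.5 h = 1,008,550 BTU
Gas input = 1,008,550 / 0.74 = 1,362,905 BTU
= 1,362,905 / 100,000 = 13.63 therm
Cost = 13.63 × £0.900/therm = £12.27 ≈ £12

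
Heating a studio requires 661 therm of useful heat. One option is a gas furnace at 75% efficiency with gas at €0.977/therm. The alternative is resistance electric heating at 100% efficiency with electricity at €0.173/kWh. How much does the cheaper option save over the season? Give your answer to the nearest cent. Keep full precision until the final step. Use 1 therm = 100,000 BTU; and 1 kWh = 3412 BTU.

Heat load = 661 therm × 100,000 = 66,100,000 BTU
Gas: input = 66,100,000 / 0.75 = 88,133,333 BTU = 881.3 therm → 881.3 × €0.977 = €861.06
Electric: 66,100,000 BTU / 3412 = 19,370 kWh → × €0.173 = €3,351.49
Difference = |€861.06 − €3,351.49| = €2,490.43

€2490.43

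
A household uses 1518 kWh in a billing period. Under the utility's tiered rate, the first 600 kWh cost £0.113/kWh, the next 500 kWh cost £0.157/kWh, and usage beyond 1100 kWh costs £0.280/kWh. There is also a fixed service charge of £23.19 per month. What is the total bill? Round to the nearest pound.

First 600 kWh × £0.113 = £67.80
Next 500 kWh × £0.157 = £78.50
Remaining 418 kWh × £0.280 = £117.04
Energy charge = £263.34; + service £23.19 = £286.53 ≈ £287

£287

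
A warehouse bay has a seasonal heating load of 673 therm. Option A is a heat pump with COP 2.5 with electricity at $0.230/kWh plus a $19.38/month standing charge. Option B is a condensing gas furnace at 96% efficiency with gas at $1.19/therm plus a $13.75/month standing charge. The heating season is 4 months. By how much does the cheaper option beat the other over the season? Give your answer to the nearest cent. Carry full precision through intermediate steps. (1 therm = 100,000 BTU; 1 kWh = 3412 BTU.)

$1002.93

Heat load = 673 therm × 100,000 = 67,300,000 BTU
Gas: input = 67,300,000 / 0.96 = 70,104,167 BTU = 701 therm → 701 × $1.19 = $834.24; + 4 × $13.75 standing = $889.24
Heat pump: 67,300,000 BTU / 3412 = 19,720 kWh heat; / 2.5 = 7,890 kWh in → × $0.230 = $1,814.65; + 4 × $19.38 standing = $1,892.17
Difference = |$889.24 − $1,892.17| = $1,002.93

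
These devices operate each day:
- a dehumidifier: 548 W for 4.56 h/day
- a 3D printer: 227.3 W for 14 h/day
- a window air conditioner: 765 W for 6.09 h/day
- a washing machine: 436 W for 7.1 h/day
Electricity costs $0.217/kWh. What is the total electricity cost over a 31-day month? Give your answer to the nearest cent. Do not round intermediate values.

$90.38

dehumidifier: 548 W × 4.56 h × 31 d = 77,465 Wh = 77.47 kWh
3D printer: 227.3 W × 14 h × 31 d = 98,648 Wh = 98.65 kWh
window air conditioner: 765 W × 6.09 h × 31 d = 144,424 Wh = 144.4 kWh
washing machine: 436 W × 7.1 h × 31 d = 95,964 Wh = 95.96 kWh
Total energy = 77.47 + 98.65 + 144.4 + 95.96 = 416.5 kWh
Cost = 416.5 kWh × $0.217 = $90.38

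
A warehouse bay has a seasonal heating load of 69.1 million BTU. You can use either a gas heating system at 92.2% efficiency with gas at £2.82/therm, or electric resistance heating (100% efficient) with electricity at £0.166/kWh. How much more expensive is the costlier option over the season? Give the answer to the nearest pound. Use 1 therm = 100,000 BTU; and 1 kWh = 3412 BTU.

Heat load = 69.1 × 10⁶ BTU = 69,100,000 BTU
Gas: input = 69,100,000 / 0.922 = 74,945,770 BTU = 749.5 therm → 749.5 × £2.82 = £2,113.47
Electric: 69,100,000 BTU / 3412 = 20,250 kWh → × £0.166 = £3,361.84
Difference = |£2,113.47 − £3,361.84| = £1,248.37 ≈ £1248

£1248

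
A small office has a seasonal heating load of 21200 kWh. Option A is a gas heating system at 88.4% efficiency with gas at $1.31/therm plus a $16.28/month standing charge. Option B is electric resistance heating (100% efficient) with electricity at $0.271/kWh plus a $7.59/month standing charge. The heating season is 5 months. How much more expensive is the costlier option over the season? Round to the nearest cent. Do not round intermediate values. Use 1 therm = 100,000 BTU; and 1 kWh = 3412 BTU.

Heat load = 21200 kWh × 3412 = 72,334,400 BTU
Gas: input = 72,334,400 / 0.884 = 81,826,244 BTU = 818.3 therm → 818.3 × $1.31 = $1,071.92; + 5 × $16.28 standing = $1,153.32
Electric: 72,334,400 BTU / 3412 = 21,200 kWh → × $0.271 = $5,745.20; + 5 × $7.59 standing = $5,783.15
Difference = |$1,153.32 − $5,783.15| = $4,629.83

$4629.83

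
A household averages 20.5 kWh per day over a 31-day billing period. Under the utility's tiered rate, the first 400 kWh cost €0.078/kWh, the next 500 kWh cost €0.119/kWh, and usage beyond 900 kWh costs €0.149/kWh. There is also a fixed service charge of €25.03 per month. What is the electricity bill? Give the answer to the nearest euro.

€84

Usage = 20.5 kWh/day × 31 days = 635.5 kWh
First 400 kWh × €0.078 = €31.20
Next 235.5 kWh × €0.119 = €28.02
Remaining tier: 0 kWh (not reached)
Energy charge = €59.22; + service €25.03 = €84.25 ≈ €84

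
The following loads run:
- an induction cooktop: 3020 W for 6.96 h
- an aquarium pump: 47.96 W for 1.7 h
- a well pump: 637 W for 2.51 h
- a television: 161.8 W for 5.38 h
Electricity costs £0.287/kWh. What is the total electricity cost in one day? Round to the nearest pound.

induction cooktop: 3020 W × 6.96 h = 21,019 Wh = 21.02 kWh
aquarium pump: 47.96 W × 1.7 h = 82 Wh = 0.08153 kWh
well pump: 637 W × 2.51 h = 1,599 Wh = 1.599 kWh
television: 161.8 W × 5.38 h = 870 Wh = 0.8705 kWh
Total energy = 21.02 + 0.08153 + 1.599 + 0.8705 = 23.57 kWh
Cost = 23.57 kWh × £0.287 = £6.76 ≈ £7

£7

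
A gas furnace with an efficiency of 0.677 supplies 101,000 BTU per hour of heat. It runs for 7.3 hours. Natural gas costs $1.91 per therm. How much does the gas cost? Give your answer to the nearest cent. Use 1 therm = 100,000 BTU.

$20.80

Heat delivered = 101,000 BTU/h × 7.3 h = 737,300 BTU
Gas input = 737,300 / 0.677 = 1,089,069 BTU
= 1,089,069 / 100,000 = 10.89 therm
Cost = 10.89 × $1.91/therm = $20.80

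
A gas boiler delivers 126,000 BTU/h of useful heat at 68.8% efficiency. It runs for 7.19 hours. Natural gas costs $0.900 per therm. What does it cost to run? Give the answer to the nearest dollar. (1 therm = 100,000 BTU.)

$12

Heat delivered = 126,000 BTU/h × 7.19 h = 905,940 BTU
Gas input = 905,940 / 0.688 = 1,316,773 BTU
= 1,316,773 / 100,000 = 13.17 therm
Cost = 13.17 × $0.900/therm = $11.85 ≈ $12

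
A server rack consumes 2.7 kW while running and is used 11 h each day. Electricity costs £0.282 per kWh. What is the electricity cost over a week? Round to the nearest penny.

£58.63

Energy = 2700 W × 11 h/day × 7 days = 207,900 Wh = 207.9 kWh
Cost = 207.9 kWh × £0.282/kWh = £58.63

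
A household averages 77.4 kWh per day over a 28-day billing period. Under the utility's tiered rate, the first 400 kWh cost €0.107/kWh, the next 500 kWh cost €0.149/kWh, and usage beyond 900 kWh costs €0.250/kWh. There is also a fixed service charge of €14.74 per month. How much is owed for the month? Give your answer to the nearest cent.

€448.84

Usage = 77.4 kWh/day × 28 days = 2167.2 kWh
First 400 kWh × €0.107 = €42.80
Next 500 kWh × €0.149 = €74.50
Remaining 1267.2 kWh × €0.250 = €316.80
Energy charge = €434.10; + service €14.74 = €448.84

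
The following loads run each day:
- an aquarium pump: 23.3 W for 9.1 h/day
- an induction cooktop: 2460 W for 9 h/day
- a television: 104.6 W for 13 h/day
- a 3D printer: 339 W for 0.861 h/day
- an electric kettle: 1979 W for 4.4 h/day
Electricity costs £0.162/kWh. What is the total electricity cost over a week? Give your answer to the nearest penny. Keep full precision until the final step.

£37.09

aquarium pump: 23.3 W × 9.1 h × 7 d = 1,484 Wh = 1.484 kWh
induction cooktop: 2460 W × 9 h × 7 d = 154,980 Wh = 155 kWh
television: 104.6 W × 13 h × 7 d = 9,519 Wh = 9.519 kWh
3D printer: 339 W × 0.861 h × 7 d = 2,043 Wh = 2.043 kWh
electric kettle: 1979 W × 4.4 h × 7 d = 60,953 Wh = 60.95 kWh
Total energy = 1.484 + 155 + 9.519 + 2.043 + 60.95 = 229 kWh
Cost = 229 kWh × £0.162 = £37.09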